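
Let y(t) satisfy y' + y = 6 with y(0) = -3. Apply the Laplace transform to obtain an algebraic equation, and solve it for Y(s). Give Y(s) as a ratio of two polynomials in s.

Take the Laplace transform of both sides.
Using L{y'} = sY - y(0) = sY - (-3), the left side becomes (s + 1)Y - (-3).
The right side is L{6} = 6/s.
So (s + 1)Y = 6/s + (-3).
Divide through and combine into a single rational function.

Y(s) = (-3*s + 6)/(s^2 + s)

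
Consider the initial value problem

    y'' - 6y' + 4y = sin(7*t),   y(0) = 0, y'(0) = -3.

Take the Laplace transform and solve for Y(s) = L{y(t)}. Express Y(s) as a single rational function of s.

Take the Laplace transform of both sides.
The derivative rules (L{y''} = s^2 Y - s·y(0) - y'(0) and L{y'} = sY - y(0), with y(0) = 0, y'(0) = -3) turn the left side into (s^2 - 6*s + 4)Y - (-3).
The right side is L{sin(7*t)} = 7/(s^2 + 49).
So (s^2 - 6*s + 4)Y = 7/(s^2 + 49) + (-3).
Isolate Y and clear denominators.

Y(s) = (-3*s^2 - 140)/(s^4 - 6*s^3 + 53*s^2 - 294*s + 196)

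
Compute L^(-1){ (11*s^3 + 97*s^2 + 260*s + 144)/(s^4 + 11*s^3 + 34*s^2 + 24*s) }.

Factor the denominator: s^4 + 11*s^3 + 34*s^2 + 24*s = s*(s + 1)*(s + 4)*(s + 6).
Partial fraction decomposition gives [2/(s + 1)] + [-2/(s + 4)] + [5/(s + 6)] + [6/s].
Invert each term: 2/(s + 1) ↔ 2e^(-t); -2/(s + 4) ↔ -2e^(-4t); 5/(s + 6) ↔ 5e^(-6t); 6/(s - 0) ↔ 6e^(0t).

6 + 2*exp(-t) - 2*exp(-4*t) + 5*exp(-6*t)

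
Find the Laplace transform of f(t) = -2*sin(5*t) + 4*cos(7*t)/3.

4*s/(3*(s^2 + 49)) - 10/(s^2 + 25)

The transform is linear, so treat each term independently.
(-2)·[L{sin(5t)} = 5/(s^2 + 25)]; (4/3)·[L{cos(7t)} = s/(s^2 + 49)].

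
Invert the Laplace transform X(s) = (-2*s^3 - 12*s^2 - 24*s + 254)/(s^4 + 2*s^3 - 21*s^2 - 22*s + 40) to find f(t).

f(t) = -exp(4*t) - 4*exp(t) + 5*exp(-2*t) - 2*exp(-5*t)

Factor the denominator: s^4 + 2*s^3 - 21*s^2 - 22*s + 40 = (s - 4)*(s - 1)*(s + 2)*(s + 5).
Partial fraction decomposition gives [-1/(s - 4)] + [5/(s + 2)] + [-2/(s + 5)] + [-4/(s - 1)].
Invert each term: -1/(s - 4) ↔ -e^(4t); 5/(s + 2) ↔ 5e^(-2t); -2/(s + 5) ↔ -2e^(-5t); -4/(s - 1) ↔ -4e^(t).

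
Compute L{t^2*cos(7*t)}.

2*s*(s^2 - 147)/(s^2 + 49)^3

L{cos(7t)} = s/(s^2 + 49).
Then apply L{t^2·g(t)} = (-1)^2 d^2/ds^2[G(s)] with G(s) = s/(s^2 + 49):
differentiating 2 times and applying the sign gives 2*s*(s^2 - 147)/(s^2 + 49)^3.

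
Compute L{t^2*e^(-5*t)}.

L{e^(-5t)} = 1/(s + 5).
Then apply L{t^2·g(t)} = (-1)^2 d^2/ds^2[H(s)] with H(s) = 1/(s + 5):
differentiating 2 times and applying the sign gives 2/(s + 5)^3.

2/(s + 5)^3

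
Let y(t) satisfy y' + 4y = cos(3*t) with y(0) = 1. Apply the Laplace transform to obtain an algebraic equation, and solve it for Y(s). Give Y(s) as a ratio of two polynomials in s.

Y(s) = (s^2 + s + 9)/(s^3 + 4*s^2 + 9*s + 36)

Take the Laplace transform of both sides.
With L{y'} = sY - y(0) = sY - 1: the LHS transforms to (s + 4)Y - (1).
The right side is L{cos(3*t)} = s/(s^2 + 9).
So (s + 4)Y = s/(s^2 + 9) + (1).
Solve for Y(s) and write it as one ratio of polynomials.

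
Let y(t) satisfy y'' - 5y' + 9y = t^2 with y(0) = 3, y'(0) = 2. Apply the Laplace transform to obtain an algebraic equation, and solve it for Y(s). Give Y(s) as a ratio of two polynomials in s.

Transform both sides with L{·}.
The derivative rules (L{y''} = s^2 Y - s·y(0) - y'(0) and L{y'} = sY - y(0), with y(0) = 3, y'(0) = 2) turn the left side into (s^2 - 5*s + 9)Y - (3*s - 13).
The right side is L{t^2} = 2/s^3.
So (s^2 - 5*s + 9)Y = 2/s^3 + (3*s - 13).
Solve for Y(s) and write it as one ratio of polynomials.

Y(s) = (3*s^4 - 13*s^3 + 2)/(s^5 - 5*s^4 + 9*s^3)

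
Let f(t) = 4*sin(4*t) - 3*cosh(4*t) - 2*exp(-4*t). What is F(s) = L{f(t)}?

Apply the Laplace transform termwise.
(4)·[L{sin(4t)} = 4/(s^2 + 16)]; (-2)·[L{e^(-4t)} = 1/(s + 4)]; (-3)·[L{cosh(4t)} = s/(s^2 - 16)].

F(s) = -3*s/(s^2 - 16) + 16/(s^2 + 16) - 2/(s + 4)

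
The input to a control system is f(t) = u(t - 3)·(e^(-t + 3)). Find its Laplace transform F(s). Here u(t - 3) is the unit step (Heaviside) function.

F(s) = exp(-3*s)/(s + 1)

By the second shifting theorem, L{u(t - c)·g(t - c)} = e^(-cs)·G(s) with c = 3 and G(s) = L{g(t)}.
L{e^(-t)} = 1/(s + 1).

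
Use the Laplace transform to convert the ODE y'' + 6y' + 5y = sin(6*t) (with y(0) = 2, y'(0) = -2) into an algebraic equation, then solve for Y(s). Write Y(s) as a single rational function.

Y(s) = (2*s^3 + 10*s^2 + 72*s + 366)/(s^4 + 6*s^3 + 41*s^2 + 216*s + 180)

Take the Laplace transform of both sides.
The derivative rules (L{y''} = s^2 Y - s·y(0) - y'(0) and L{y'} = sY - y(0), with y(0) = 2, y'(0) = -2) turn the left side into (s^2 + 6*s + 5)Y - (2*s + 10).
The right side is L{sin(6*t)} = 6/(s^2 + 36).
So (s^2 + 6*s + 5)Y = 6/(s^2 + 36) + (2*s + 10).
Isolate Y and clear denominators.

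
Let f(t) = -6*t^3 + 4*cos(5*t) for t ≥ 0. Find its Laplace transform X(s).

X(s) = 4*s/(s^2 + 25) - 36/s^4

The transform is linear, so treat each term independently.
(4)·[L{cos(5t)} = s/(s^2 + 25)]; (-6)·[L{t^3} = 3!/s^4 = 6/s^4].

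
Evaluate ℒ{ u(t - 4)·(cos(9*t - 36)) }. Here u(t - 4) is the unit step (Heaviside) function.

s*exp(-4*s)/(s^2 + 81)

By the second shifting theorem, L{u(t - c)·g(t - c)} = e^(-cs)·G(s) with c = 4 and G(s) = L{g(t)}.
L{cos(9t)} = s/(s^2 + 81).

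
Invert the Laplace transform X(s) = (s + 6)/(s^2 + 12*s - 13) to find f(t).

Rewrite the denominator: s^2 + 12*s - 13 = (s + 6)^2 - 49.
The form in (s + 6) signals a first-shifting-theorem factor e^(-6t).
Since L{cosh(7t)} = s/(s^2 - 49), the inverse is e^(-6*t)*cosh(7*t).

f(t) = exp(-6*t)*cosh(7*t)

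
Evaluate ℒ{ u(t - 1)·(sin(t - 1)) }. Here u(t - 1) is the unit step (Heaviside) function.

By the second shifting theorem, L{u(t - c)·g(t - c)} = e^(-cs)·H(s) with c = 1 and H(s) = L{g(t)}.
L{sin(t)} = 1/(s^2 + 1).

exp(-s)/(s^2 + 1)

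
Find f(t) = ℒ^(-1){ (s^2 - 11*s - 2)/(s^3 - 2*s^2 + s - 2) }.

Factor the denominator: s^3 - 2*s^2 + s - 2 = (s - 2)*(s^2 + 1).
Partial fraction decomposition gives [-4/(s - 2)] + [5*s/(s^2 + 1)] + [-1/(s^2 + 1)].
Invert each term: -4/(s - 2) ↔ -4e^(2t); 5·s/(s^2 + 1) ↔ 5cos(t); -1·1/(s^2 + 1) ↔ -sin(t).

f(t) = -4*exp(2*t) - sin(t) + 5*cos(t)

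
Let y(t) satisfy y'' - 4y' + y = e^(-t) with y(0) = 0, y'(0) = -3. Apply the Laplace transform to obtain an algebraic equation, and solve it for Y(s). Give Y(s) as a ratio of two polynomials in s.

Laplace-transform each side.
With L{y''} = s^2 Y - s·y(0) - y'(0) and L{y'} = sY - y(0), with y(0) = 0, y'(0) = -3: the LHS transforms to (s^2 - 4*s + 1)Y - (-3).
The right side is L{e^(-t)} = 1/(s + 1).
So (s^2 - 4*s + 1)Y = 1/(s + 1) + (-3).
Isolate Y and clear denominators.

Y(s) = (-3*s - 2)/(s^3 - 3*s^2 - 3*s + 1)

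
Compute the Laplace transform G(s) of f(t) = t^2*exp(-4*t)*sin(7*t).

G(s) = 14*(3*s^2 + 24*s - 1)/(s^2 + 8*s + 65)^3

L{sin(7t)} = 7/(s^2 + 49).
Multiplying by e^(-4t) shifts s → s + 4, so L{exp(-4*t)*sin(7*t)} = 7/((s + 4)^2 + 49).
Then apply L{t^2·g(t)} = (-1)^2 d^2/ds^2[H(s)] with H(s) = 7/((s + 4)^2 + 49):
differentiating 2 times and applying the sign gives 14*(3*s^2 + 24*s - 1)/(s^2 + 8*s + 65)^3.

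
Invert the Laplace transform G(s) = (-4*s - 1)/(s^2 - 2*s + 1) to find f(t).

Factor the denominator: s^2 - 2*s + 1 = (s - 1)^2.
Partial fraction decomposition gives [-4/(s - 1)] + [-5/(s - 1)^2].
Invert each term: -4/(s - 1) ↔ -4e^(t); -5/(s - 1)^2 ↔ -5t·e^(t).

f(t) = -5*t*exp(t) - 4*exp(t)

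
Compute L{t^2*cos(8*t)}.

2*s*(s^2 - 192)/(s^2 + 64)^3

L{cos(8t)} = s/(s^2 + 64).
Then apply L{t^2·g(t)} = (-1)^2 d^2/ds^2[H(s)] with H(s) = s/(s^2 + 64):
differentiating 2 times and applying the sign gives 2*s*(s^2 - 192)/(s^2 + 64)^3.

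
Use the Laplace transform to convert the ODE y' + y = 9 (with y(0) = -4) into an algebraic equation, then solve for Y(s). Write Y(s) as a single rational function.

Y(s) = (-4*s + 9)/(s^2 + s)

Transform both sides with L{·}.
The derivative rules (L{y'} = sY - y(0) = sY - (-4)) turn the left side into (s + 1)Y - (-4).
The right side is L{9} = 9/s.
So (s + 1)Y = 9/s + (-4).
Solve for Y(s) and write it as one ratio of polynomials.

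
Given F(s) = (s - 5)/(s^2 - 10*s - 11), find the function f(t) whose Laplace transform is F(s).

Rewrite the denominator: s^2 - 10*s - 11 = (s - 5)^2 - 36.
The form in (s - 5) signals a first-shifting-theorem factor e^(5t).
Since L{cosh(6t)} = s/(s^2 - 36), the inverse is e^(5*t)*cosh(6*t).

f(t) = exp(5*t)*cosh(6*t)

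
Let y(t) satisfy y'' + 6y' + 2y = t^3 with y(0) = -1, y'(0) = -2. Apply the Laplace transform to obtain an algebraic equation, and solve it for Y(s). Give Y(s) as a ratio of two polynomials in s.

Y(s) = (-s^5 - 8*s^4 + 6)/(s^6 + 6*s^5 + 2*s^4)

Laplace-transform each side.
With L{y''} = s^2 Y - s·y(0) - y'(0) and L{y'} = sY - y(0), with y(0) = -1, y'(0) = -2: the LHS transforms to (s^2 + 6*s + 2)Y - (-s - 8).
The right side is L{t^3} = 6/s^4.
So (s^2 + 6*s + 2)Y = 6/s^4 + (-s - 8).
Isolate Y and clear denominators.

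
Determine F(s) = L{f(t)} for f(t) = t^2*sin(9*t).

L{sin(9t)} = 9/(s^2 + 81).
Then apply L{t^2·g(t)} = (-1)^2 d^2/ds^2[G(s)] with G(s) = 9/(s^2 + 81):
differentiating 2 times and applying the sign gives 54*(s^2 - 27)/(s^2 + 81)^3.

F(s) = 54*(s^2 - 27)/(s^2 + 81)^3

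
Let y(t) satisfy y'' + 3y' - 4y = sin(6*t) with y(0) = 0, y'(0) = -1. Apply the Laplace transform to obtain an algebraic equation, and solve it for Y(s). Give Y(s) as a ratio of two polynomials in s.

Y(s) = (-s^2 - 30)/(s^4 + 3*s^3 + 32*s^2 + 108*s - 144)

Laplace-transform each side.
With L{y''} = s^2 Y - s·y(0) - y'(0) and L{y'} = sY - y(0), with y(0) = 0, y'(0) = -1: the LHS transforms to (s^2 + 3*s - 4)Y - (-1).
The right side is L{sin(6*t)} = 6/(s^2 + 36).
So (s^2 + 3*s - 4)Y = 6/(s^2 + 36) + (-1).
Divide through and combine into a single rational function.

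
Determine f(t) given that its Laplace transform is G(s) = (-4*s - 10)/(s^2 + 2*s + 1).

Factor the denominator: s^2 + 2*s + 1 = (s + 1)^2.
Partial fraction decomposition gives [-4/(s + 1)] + [-6/(s + 1)^2].
Invert each term: -4/(s + 1) ↔ -4e^(-t); -6/(s + 1)^2 ↔ -6t·e^(-t).

f(t) = -6*t*exp(-t) - 4*exp(-t)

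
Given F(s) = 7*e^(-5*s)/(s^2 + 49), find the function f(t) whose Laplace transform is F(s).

f(t) = Heaviside(t - 5)*(sin(7*t - 35))

The factor e^(-5s) signals a time shift by c = 5 (second shifting theorem).
L{sin(7t)} = 7/(s^2 + 49), so L^-1{7/(s^2 + 49)} = sin(7*t).
Hence the inverse is u(t - 5) times that function evaluated at t - 5.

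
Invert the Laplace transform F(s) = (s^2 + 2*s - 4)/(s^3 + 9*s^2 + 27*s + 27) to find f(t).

Factor the denominator: s^3 + 9*s^2 + 27*s + 27 = (s + 3)^3.
Partial fraction decomposition gives [1/(s + 3)] + [-4/(s + 3)^2] + [-1/(s + 3)^3].
Invert each term: 1/(s + 3) ↔ e^(-3t); -4/(s + 3)^2 ↔ -4t·e^(-3t); -1/(s + 3)^3 ↔ (-1/2)t^2·e^(-3t).

f(t) = -t^2*exp(-3*t)/2 - 4*t*exp(-3*t) + exp(-3*t)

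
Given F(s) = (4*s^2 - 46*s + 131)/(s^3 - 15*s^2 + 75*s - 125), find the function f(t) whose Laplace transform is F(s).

Factor the denominator: s^3 - 15*s^2 + 75*s - 125 = (s - 5)^3.
Partial fraction decomposition gives [4/(s - 5)] + [-6/(s - 5)^2] + [(s - 5)^(-3)].
Invert each term: 4/(s - 5) ↔ 4e^(5t); -6/(s - 5)^2 ↔ -6t·e^(5t); 1/(s - 5)^3 ↔ (1/2)t^2·e^(5t).

f(t) = t^2*exp(5*t)/2 - 6*t*exp(5*t) + 4*exp(5*t)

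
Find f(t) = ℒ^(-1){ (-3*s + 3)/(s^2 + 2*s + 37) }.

Complete the square in the denominator: s^2 + 2*s + 37 = (s + 1)^2 + 6^2.
Split the numerator to match: -3*s + 3 = -3·(s + 1) + 1·6.
Invert each term: -3·(s + 1)/((s + 1)^2 + 36) ↔ -3e^(-t)cos(6t); 1·6/((s + 1)^2 + 36) ↔ e^(-t)sin(6t).

f(t) = exp(-t)*sin(6*t) - 3*exp(-t)*cos(6*t)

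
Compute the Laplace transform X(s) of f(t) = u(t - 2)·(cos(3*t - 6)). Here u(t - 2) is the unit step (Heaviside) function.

By the second shifting theorem, L{u(t - c)·g(t - c)} = e^(-cs)·G(s) with c = 2 and G(s) = L{g(t)}.
L{cos(3t)} = s/(s^2 + 9).

X(s) = s*exp(-2*s)/(s^2 + 9)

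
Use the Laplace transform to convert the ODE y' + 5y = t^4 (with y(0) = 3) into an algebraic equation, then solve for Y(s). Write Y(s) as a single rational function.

Y(s) = (3*s^5 + 24)/(s^6 + 5*s^5)

Laplace-transform each side.
Using L{y'} = sY - y(0) = sY - 3, the left side becomes (s + 5)Y - (3).
The right side is L{t^4} = 24/s^5.
So (s + 5)Y = 24/s^5 + (3).
Solve for Y(s) and write it as one ratio of polynomials.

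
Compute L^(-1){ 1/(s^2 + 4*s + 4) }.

Rewrite the denominator: s^2 + 4*s + 4 = (s + 2)^2.
The form in (s + 2) signals a first-shifting-theorem factor e^(-2t).
Since L{t} = 1!/s^2 = 1/s^2, the inverse is t*exp(-2*t).

t*exp(-2*t)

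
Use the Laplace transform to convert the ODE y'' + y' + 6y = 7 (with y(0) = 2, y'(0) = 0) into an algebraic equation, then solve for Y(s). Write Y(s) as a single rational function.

Y(s) = (2*s^2 + 2*s + 7)/(s^3 + s^2 + 6*s)

Laplace-transform each side.
With L{y''} = s^2 Y - s·y(0) - y'(0) and L{y'} = sY - y(0), with y(0) = 2, y'(0) = 0: the LHS transforms to (s^2 + s + 6)Y - (2*s + 2).
The right side is L{7} = 7/s.
So (s^2 + s + 6)Y = 7/s + (2*s + 2).
Divide through and combine into a single rational function.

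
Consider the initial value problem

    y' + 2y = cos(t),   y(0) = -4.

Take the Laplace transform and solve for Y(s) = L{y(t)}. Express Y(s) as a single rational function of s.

Y(s) = (-4*s^2 + s - 4)/(s^3 + 2*s^2 + s + 2)

Transform both sides with L{·}.
Using L{y'} = sY - y(0) = sY - (-4), the left side becomes (s + 2)Y - (-4).
The right side is L{cos(t)} = s/(s^2 + 1).
So (s + 2)Y = s/(s^2 + 1) + (-4).
Solve for Y(s) and write it as one ratio of polynomials.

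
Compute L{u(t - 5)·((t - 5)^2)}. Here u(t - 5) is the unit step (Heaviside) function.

By the second shifting theorem, L{u(t - c)·g(t - c)} = e^(-cs)·G(s) with c = 5 and G(s) = L{g(t)}.
L{t^2} = 2!/s^3 = 2/s^3.

2*exp(-5*s)/s^3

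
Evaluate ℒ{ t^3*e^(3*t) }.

L{t^3} = 3!/s^4 = 6/s^4.
By the first shifting theorem, multiplying by e^(3t) replaces s with s - 3.

6/(s - 3)^4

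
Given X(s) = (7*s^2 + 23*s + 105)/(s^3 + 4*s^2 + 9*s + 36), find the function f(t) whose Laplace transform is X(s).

Factor the denominator: s^3 + 4*s^2 + 9*s + 36 = (s + 4)*(s^2 + 9).
Partial fraction decomposition gives [5/(s + 4)] + [2*s/(s^2 + 9)] + [15/(s^2 + 9)].
Invert each term: 5/(s + 4) ↔ 5e^(-4t); 2·s/(s^2 + 9) ↔ 2cos(3t); 5·3/(s^2 + 9) ↔ 5sin(3t).

f(t) = 5*sin(3*t) + 2*cos(3*t) + 5*exp(-4*t)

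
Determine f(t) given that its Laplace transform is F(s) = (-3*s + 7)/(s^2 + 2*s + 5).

f(t) = 5*exp(-t)*sin(2*t) - 3*exp(-t)*cos(2*t)

Complete the square in the denominator: s^2 + 2*s + 5 = (s + 1)^2 + 2^2.
Split the numerator to match: -3*s + 7 = -3·(s + 1) + 5·2.
Invert each term: -3·(s + 1)/((s + 1)^2 + 4) ↔ -3e^(-t)cos(2t); 5·2/((s + 1)^2 + 4) ↔ 5e^(-t)sin(2t).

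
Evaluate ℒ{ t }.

s^(-2)

L{t} = 1!/s^2 = 1/s^2.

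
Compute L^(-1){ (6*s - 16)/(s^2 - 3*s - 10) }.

Factor the denominator: s^2 - 3*s - 10 = (s - 5)*(s + 2).
Partial fraction decomposition gives [4/(s + 2)] + [2/(s - 5)].
Invert each term: 4/(s + 2) ↔ 4e^(-2t); 2/(s - 5) ↔ 2e^(5t).

2*exp(5*t) + 4*exp(-2*t)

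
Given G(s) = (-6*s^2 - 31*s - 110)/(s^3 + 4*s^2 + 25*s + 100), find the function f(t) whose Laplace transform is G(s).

Factor the denominator: s^3 + 4*s^2 + 25*s + 100 = (s + 4)*(s^2 + 25).
Partial fraction decomposition gives [-2/(s + 4)] + [-4*s/(s^2 + 25)] + [-15/(s^2 + 25)].
Invert each term: -2/(s + 4) ↔ -2e^(-4t); -4·s/(s^2 + 25) ↔ -4cos(5t); -3·5/(s^2 + 25) ↔ -3sin(5t).

f(t) = -3*sin(5*t) - 4*cos(5*t) - 2*exp(-4*t)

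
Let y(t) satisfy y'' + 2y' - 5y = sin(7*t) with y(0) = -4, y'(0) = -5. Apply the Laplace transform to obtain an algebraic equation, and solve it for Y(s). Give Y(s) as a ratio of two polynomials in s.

Apply the Laplace transform to the equation.
The derivative rules (L{y''} = s^2 Y - s·y(0) - y'(0) and L{y'} = sY - y(0), with y(0) = -4, y'(0) = -5) turn the left side into (s^2 + 2*s - 5)Y - (-4*s - 13).
The right side is L{sin(7*t)} = 7/(s^2 + 49).
So (s^2 + 2*s - 5)Y = 7/(s^2 + 49) + (-4*s - 13).
Divide through and combine into a single rational function.

Y(s) = (-4*s^3 - 13*s^2 - 196*s - 630)/(s^4 + 2*s^3 + 44*s^2 + 98*s - 245)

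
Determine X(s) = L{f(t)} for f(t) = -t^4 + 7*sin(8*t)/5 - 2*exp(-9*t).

By linearity of the Laplace transform, transform each term separately.
(-2)·[L{e^(-9t)} = 1/(s + 9)]; (7/5)·[L{sin(8t)} = 8/(s^2 + 64)]; (-1)·[L{t^4} = 4!/s^5 = 24/s^5].

X(s) = 56/(5*(s^2 + 64)) - 2/(s + 9) - 24/s^5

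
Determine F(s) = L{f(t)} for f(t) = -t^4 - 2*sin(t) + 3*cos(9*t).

F(s) = 3*s/(s^2 + 81) - 2/(s^2 + 1) - 24/s^5

Apply the Laplace transform termwise.
(3)·[L{cos(9t)} = s/(s^2 + 81)]; (-1)·[L{t^4} = 4!/s^5 = 24/s^5]; (-2)·[L{sin(t)} = 1/(s^2 + 1)].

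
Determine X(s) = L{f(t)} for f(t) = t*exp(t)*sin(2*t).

X(s) = 4*(s - 1)/(s^2 - 2*s + 5)^2

L{sin(2t)} = 2/(s^2 + 4).
Multiplying by e^(t) shifts s → s - 1, so L{exp(t)*sin(2*t)} = 2/((s - 1)^2 + 4).
Then apply L{t·g(t)} = -d/ds[G(s)] with G(s) = 2/((s - 1)^2 + 4):
differentiating 1 time and applying the sign gives 4*(s - 1)/(s^2 - 2*s + 5)^2.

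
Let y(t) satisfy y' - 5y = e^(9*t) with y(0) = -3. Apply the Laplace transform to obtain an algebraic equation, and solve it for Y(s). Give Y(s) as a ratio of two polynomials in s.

Laplace-transform each side.
Using L{y'} = sY - y(0) = sY - (-3), the left side becomes (s - 5)Y - (-3).
The right side is L{e^(9*t)} = 1/(s - 9).
So (s - 5)Y = 1/(s - 9) + (-3).
Isolate Y and clear denominators.

Y(s) = (-3*s + 28)/(s^2 - 14*s + 45)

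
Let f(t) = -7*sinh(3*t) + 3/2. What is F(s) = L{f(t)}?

By linearity of the Laplace transform, transform each term separately.
(-7)·[L{sinh(3t)} = 3/(s^2 - 9)]; L{3/2} = (3/2)/s.

F(s) = -21/(s^2 - 9) + 3/(2*s)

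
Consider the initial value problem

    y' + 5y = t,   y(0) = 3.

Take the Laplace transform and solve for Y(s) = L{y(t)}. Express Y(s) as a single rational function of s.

Y(s) = (3*s^2 + 1)/(s^3 + 5*s^2)

Transform both sides with L{·}.
Using L{y'} = sY - y(0) = sY - 3, the left side becomes (s + 5)Y - (3).
The right side is L{t} = s^(-2).
So (s + 5)Y = s^(-2) + (3).
Isolate Y and clear denominators.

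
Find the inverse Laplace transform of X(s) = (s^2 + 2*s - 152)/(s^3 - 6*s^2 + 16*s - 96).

Factor the denominator: s^3 - 6*s^2 + 16*s - 96 = (s - 6)*(s^2 + 16).
Partial fraction decomposition gives [-2/(s - 6)] + [3*s/(s^2 + 16)] + [20/(s^2 + 16)].
Invert each term: -2/(s - 6) ↔ -2e^(6t); 3·s/(s^2 + 16) ↔ 3cos(4t); 5·4/(s^2 + 16) ↔ 5sin(4t).

-2*exp(6*t) + 5*sin(4*t) + 3*cos(4*t)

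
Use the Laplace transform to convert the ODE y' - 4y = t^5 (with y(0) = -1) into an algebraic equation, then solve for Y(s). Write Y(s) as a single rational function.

Take the Laplace transform of both sides.
With L{y'} = sY - y(0) = sY - (-1): the LHS transforms to (s - 4)Y - (-1).
The right side is L{t^5} = 120/s^6.
So (s - 4)Y = 120/s^6 + (-1).
Divide through and combine into a single rational function.

Y(s) = (-s^6 + 120)/(s^7 - 4*s^6)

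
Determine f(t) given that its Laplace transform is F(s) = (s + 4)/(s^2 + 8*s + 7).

Rewrite the denominator: s^2 + 8*s + 7 = (s + 4)^2 - 9.
The form in (s + 4) signals a first-shifting-theorem factor e^(-4t).
Since L{cosh(3t)} = s/(s^2 - 9), the inverse is e^(-4*t)*cosh(3*t).

f(t) = exp(-4*t)*cosh(3*t)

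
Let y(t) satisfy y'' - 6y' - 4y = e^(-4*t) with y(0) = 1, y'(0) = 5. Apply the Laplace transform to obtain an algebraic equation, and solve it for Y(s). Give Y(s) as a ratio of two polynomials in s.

Transform both sides with L{·}.
The derivative rules (L{y''} = s^2 Y - s·y(0) - y'(0) and L{y'} = sY - y(0), with y(0) = 1, y'(0) = 5) turn the left side into (s^2 - 6*s - 4)Y - (s - 1).
The right side is L{e^(-4*t)} = 1/(s + 4).
So (s^2 - 6*s - 4)Y = 1/(s + 4) + (s - 1).
Isolate Y and clear denominators.

Y(s) = (s^2 + 3*s - 3)/(s^3 - 2*s^2 - 28*s - 16)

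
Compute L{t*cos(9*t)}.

(s - 9)*(s + 9)/(s^2 + 81)^2

L{cos(9t)} = s/(s^2 + 81).
Then apply L{t·g(t)} = -d/ds[G(s)] with G(s) = s/(s^2 + 81):
differentiating 1 time and applying the sign gives (s - 9)*(s + 9)/(s^2 + 81)^2.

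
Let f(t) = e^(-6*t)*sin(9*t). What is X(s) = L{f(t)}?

L{sin(9t)} = 9/(s^2 + 81).
By the first shifting theorem, multiplying by e^(-6t) replaces s with s + 6.

X(s) = 9/((s + 6)^2 + 81)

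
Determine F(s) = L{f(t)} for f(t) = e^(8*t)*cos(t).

L{cos(t)} = s/(s^2 + 1).
By the first shifting theorem, multiplying by e^(8t) replaces s with s - 8.

F(s) = (s - 8)/((s - 8)^2 + 1)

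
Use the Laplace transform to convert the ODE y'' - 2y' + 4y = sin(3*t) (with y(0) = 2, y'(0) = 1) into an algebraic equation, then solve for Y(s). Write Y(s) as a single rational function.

Y(s) = (2*s^3 - 3*s^2 + 18*s - 24)/(s^4 - 2*s^3 + 13*s^2 - 18*s + 36)

Apply the Laplace transform to the equation.
With L{y''} = s^2 Y - s·y(0) - y'(0) and L{y'} = sY - y(0), with y(0) = 2, y'(0) = 1: the LHS transforms to (s^2 - 2*s + 4)Y - (2*s - 3).
The right side is L{sin(3*t)} = 3/(s^2 + 9).
So (s^2 - 2*s + 4)Y = 3/(s^2 + 9) + (2*s - 3).
Isolate Y and clear denominators.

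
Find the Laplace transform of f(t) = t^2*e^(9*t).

L{e^(9t)} = 1/(s - 9).
Then apply L{t^2·g(t)} = (-1)^2 d^2/ds^2[G(s)] with G(s) = 1/(s - 9):
differentiating 2 times and applying the sign gives 2/(s - 9)^3.

2/(s - 9)^3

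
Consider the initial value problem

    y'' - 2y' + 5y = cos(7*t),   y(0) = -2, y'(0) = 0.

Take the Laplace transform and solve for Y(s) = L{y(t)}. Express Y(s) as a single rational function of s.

Y(s) = (-2*s^3 + 4*s^2 - 97*s + 196)/(s^4 - 2*s^3 + 54*s^2 - 98*s + 245)

Laplace-transform each side.
Using L{y''} = s^2 Y - s·y(0) - y'(0) and L{y'} = sY - y(0), with y(0) = -2, y'(0) = 0, the left side becomes (s^2 - 2*s + 5)Y - (-2*s + 4).
The right side is L{cos(7*t)} = s/(s^2 + 49).
So (s^2 - 2*s + 5)Y = s/(s^2 + 49) + (-2*s + 4).
Solve for Y(s) and write it as one ratio of polynomials.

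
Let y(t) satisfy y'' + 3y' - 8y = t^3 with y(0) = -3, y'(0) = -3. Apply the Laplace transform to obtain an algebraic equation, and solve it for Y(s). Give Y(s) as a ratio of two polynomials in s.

Apply the Laplace transform to the equation.
Using L{y''} = s^2 Y - s·y(0) - y'(0) and L{y'} = sY - y(0), with y(0) = -3, y'(0) = -3, the left side becomes (s^2 + 3*s - 8)Y - (-3*s - 12).
The right side is L{t^3} = 6/s^4.
So (s^2 + 3*s - 8)Y = 6/s^4 + (-3*s - 12).
Divide through and combine into a single rational function.

Y(s) = (-3*s^5 - 12*s^4 + 6)/(s^6 + 3*s^5 - 8*s^4)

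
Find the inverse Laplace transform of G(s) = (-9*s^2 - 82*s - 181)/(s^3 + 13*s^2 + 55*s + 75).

-2*t*exp(-5*t) - 4*exp(-3*t) - 5*exp(-5*t)

Factor the denominator: s^3 + 13*s^2 + 55*s + 75 = (s + 3)*(s + 5)^2.
Partial fraction decomposition gives [-5/(s + 5)] + [-2/(s + 5)^2] + [-4/(s + 3)].
Invert each term: -5/(s + 5) ↔ -5e^(-5t); -2/(s + 5)^2 ↔ -2t·e^(-5t); -4/(s + 3) ↔ -4e^(-3t).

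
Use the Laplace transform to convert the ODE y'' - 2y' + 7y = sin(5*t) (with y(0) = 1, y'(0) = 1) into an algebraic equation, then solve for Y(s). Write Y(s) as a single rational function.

Laplace-transform each side.
The derivative rules (L{y''} = s^2 Y - s·y(0) - y'(0) and L{y'} = sY - y(0), with y(0) = 1, y'(0) = 1) turn the left side into (s^2 - 2*s + 7)Y - (s - 1).
The right side is L{sin(5*t)} = 5/(s^2 + 25).
So (s^2 - 2*s + 7)Y = 5/(s^2 + 25) + (s - 1).
Isolate Y and clear denominators.

Y(s) = (s^3 - s^2 + 25*s - 20)/(s^4 - 2*s^3 + 32*s^2 - 50*s + 175)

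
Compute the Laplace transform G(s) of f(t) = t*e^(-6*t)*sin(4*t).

G(s) = 8*(s + 6)/(s^2 + 12*s + 52)^2

L{sin(4t)} = 4/(s^2 + 16).
Multiplying by e^(-6t) shifts s → s + 6, so L{e^(-6*t)*sin(4*t)} = 4/((s + 6)^2 + 16).
Then apply L{t·g(t)} = -d/ds[H(s)] with H(s) = 4/((s + 6)^2 + 16):
differentiating 1 time and applying the sign gives 8*(s + 6)/(s^2 + 12*s + 52)^2.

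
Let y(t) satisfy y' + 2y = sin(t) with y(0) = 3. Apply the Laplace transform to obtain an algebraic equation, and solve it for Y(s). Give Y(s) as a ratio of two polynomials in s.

Laplace-transform each side.
The derivative rules (L{y'} = sY - y(0) = sY - 3) turn the left side into (s + 2)Y - (3).
The right side is L{sin(t)} = 1/(s^2 + 1).
So (s + 2)Y = 1/(s^2 + 1) + (3).
Solve for Y(s) and write it as one ratio of polynomials.

Y(s) = (3*s^2 + 4)/(s^3 + 2*s^2 + s + 2)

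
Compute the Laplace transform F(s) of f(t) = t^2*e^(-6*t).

F(s) = 2/(s + 6)^3

L{e^(-6t)} = 1/(s + 6).
Then apply L{t^2·g(t)} = (-1)^2 d^2/ds^2[G(s)] with G(s) = 1/(s + 6):
differentiating 2 times and applying the sign gives 2/(s + 6)^3.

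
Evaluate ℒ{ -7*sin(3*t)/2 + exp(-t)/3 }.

-21/(2*(s^2 + 9)) + 1/(3*(s + 1))

Apply the Laplace transform termwise.
(1/3)·[L{e^(-t)} = 1/(s + 1)]; (-7/2)·[L{sin(3t)} = 3/(s^2 + 9)].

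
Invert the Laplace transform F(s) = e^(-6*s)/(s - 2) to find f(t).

f(t) = Heaviside(t - 6)*(exp(2*t - 12))

The factor e^(-6s) signals a time shift by c = 6 (second shifting theorem).
L{e^(2t)} = 1/(s - 2), so L^-1{1/(s - 2)} = e^(2*t).
Hence the inverse is u(t - 6) times that function evaluated at t - 6.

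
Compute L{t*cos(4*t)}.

(s - 4)*(s + 4)/(s^2 + 16)^2

L{cos(4t)} = s/(s^2 + 16).
Then apply L{t·g(t)} = -d/ds[G(s)] with G(s) = s/(s^2 + 16):
differentiating 1 time and applying the sign gives (s - 4)*(s + 4)/(s^2 + 16)^2.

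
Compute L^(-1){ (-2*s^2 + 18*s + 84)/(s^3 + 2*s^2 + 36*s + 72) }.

4*sin(6*t) - 3*cos(6*t) + exp(-2*t)

Factor the denominator: s^3 + 2*s^2 + 36*s + 72 = (s + 2)*(s^2 + 36).
Partial fraction decomposition gives [1/(s + 2)] + [-3*s/(s^2 + 36)] + [24/(s^2 + 36)].
Invert each term: 1/(s + 2) ↔ e^(-2t); -3·s/(s^2 + 36) ↔ -3cos(6t); 4·6/(s^2 + 36) ↔ 4sin(6t).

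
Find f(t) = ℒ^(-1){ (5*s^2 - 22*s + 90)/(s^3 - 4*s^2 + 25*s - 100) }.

Factor the denominator: s^3 - 4*s^2 + 25*s - 100 = (s - 4)*(s^2 + 25).
Partial fraction decomposition gives [2/(s - 4)] + [3*s/(s^2 + 25)] + [-10/(s^2 + 25)].
Invert each term: 2/(s - 4) ↔ 2e^(4t); 3·s/(s^2 + 25) ↔ 3cos(5t); -2·5/(s^2 + 25) ↔ -2sin(5t).

f(t) = 2*exp(4*t) - 2*sin(5*t) + 3*cos(5*t)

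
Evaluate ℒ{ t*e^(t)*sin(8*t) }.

L{sin(8t)} = 8/(s^2 + 64).
Multiplying by e^(t) shifts s → s - 1, so L{e^(t)*sin(8*t)} = 8/((s - 1)^2 + 64).
Then apply L{t·g(t)} = -d/ds[G(s)] with G(s) = 8/((s - 1)^2 + 64):
differentiating 1 time and applying the sign gives 16*(s - 1)/(s^2 - 2*s + 65)^2.

16*(s - 1)/(s^2 - 2*s + 65)^2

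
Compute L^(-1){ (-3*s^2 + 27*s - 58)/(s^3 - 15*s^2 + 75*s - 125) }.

t^2*exp(5*t) - 3*t*exp(5*t) - 3*exp(5*t)

Factor the denominator: s^3 - 15*s^2 + 75*s - 125 = (s - 5)^3.
Partial fraction decomposition gives [-3/(s - 5)] + [-3/(s - 5)^2] + [2/(s - 5)^3].
Invert each term: -3/(s - 5) ↔ -3e^(5t); -3/(s - 5)^2 ↔ -3t·e^(5t); 2/(s - 5)^3 ↔ (1)t^2·e^(5t).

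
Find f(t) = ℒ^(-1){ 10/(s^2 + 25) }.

f(t) = 2*sin(5*t)

Since L{sin(5t)} = 5/(s^2 + 25), the inverse is sin(5*t), scaled by 2.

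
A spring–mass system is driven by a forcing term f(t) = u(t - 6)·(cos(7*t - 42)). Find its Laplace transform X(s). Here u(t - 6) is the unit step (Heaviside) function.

X(s) = s*exp(-6*s)/(s^2 + 49)

By the second shifting theorem, L{u(t - c)·g(t - c)} = e^(-cs)·G(s) with c = 6 and G(s) = L{g(t)}.
L{cos(7t)} = s/(s^2 + 49).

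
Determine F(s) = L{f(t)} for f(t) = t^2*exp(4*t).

F(s) = 2/(s - 4)^3

L{t^2} = 2!/s^3 = 2/s^3.
By the first shifting theorem, multiplying by e^(4t) replaces s with s - 4.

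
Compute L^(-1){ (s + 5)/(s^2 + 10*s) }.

Rewrite the denominator: s^2 + 10*s = (s + 5)^2 - 25.
The form in (s + 5) signals a first-shifting-theorem factor e^(-5t).
Since L{cosh(5t)} = s/(s^2 - 25), the inverse is exp(-5*t)*cosh(5*t).

exp(-5*t)*cosh(5*t)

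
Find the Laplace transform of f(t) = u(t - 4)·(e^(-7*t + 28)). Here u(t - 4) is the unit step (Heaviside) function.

By the second shifting theorem, L{u(t - c)·g(t - c)} = e^(-cs)·G(s) with c = 4 and G(s) = L{g(t)}.
L{e^(-7t)} = 1/(s + 7).

exp(-4*s)/(s + 7)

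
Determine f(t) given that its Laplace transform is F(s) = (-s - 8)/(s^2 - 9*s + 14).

f(t) = -3*exp(7*t) + 2*exp(2*t)

Factor the denominator: s^2 - 9*s + 14 = (s - 7)*(s - 2).
Partial fraction decomposition gives [2/(s - 2)] + [-3/(s - 7)].
Invert each term: 2/(s - 2) ↔ 2e^(2t); -3/(s - 7) ↔ -3e^(7t).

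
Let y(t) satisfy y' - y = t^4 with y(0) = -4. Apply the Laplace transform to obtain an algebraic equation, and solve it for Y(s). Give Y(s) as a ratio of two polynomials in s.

Y(s) = (-4*s^5 + 24)/(s^6 - s^5)

Take the Laplace transform of both sides.
With L{y'} = sY - y(0) = sY - (-4): the LHS transforms to (s - 1)Y - (-4).
The right side is L{t^4} = 24/s^5.
So (s - 1)Y = 24/s^5 + (-4).
Divide through and combine into a single rational function.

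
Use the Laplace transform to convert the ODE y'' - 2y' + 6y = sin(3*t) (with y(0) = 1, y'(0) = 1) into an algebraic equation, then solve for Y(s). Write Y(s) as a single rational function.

Apply the Laplace transform to the equation.
Using L{y''} = s^2 Y - s·y(0) - y'(0) and L{y'} = sY - y(0), with y(0) = 1, y'(0) = 1, the left side becomes (s^2 - 2*s + 6)Y - (s - 1).
The right side is L{sin(3*t)} = 3/(s^2 + 9).
So (s^2 - 2*s + 6)Y = 3/(s^2 + 9) + (s - 1).
Divide through and combine into a single rational function.

Y(s) = (s^3 - s^2 + 9*s - 6)/(s^4 - 2*s^3 + 15*s^2 - 18*s + 54)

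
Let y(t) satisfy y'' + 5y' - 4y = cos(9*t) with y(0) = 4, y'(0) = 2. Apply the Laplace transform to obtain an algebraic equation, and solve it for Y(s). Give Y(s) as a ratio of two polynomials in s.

Transform both sides with L{·}.
Using L{y''} = s^2 Y - s·y(0) - y'(0) and L{y'} = sY - y(0), with y(0) = 4, y'(0) = 2, the left side becomes (s^2 + 5*s - 4)Y - (4*s + 22).
The right side is L{cos(9*t)} = s/(s^2 + 81).
So (s^2 + 5*s - 4)Y = s/(s^2 + 81) + (4*s + 22).
Divide through and combine into a single rational function.

Y(s) = (4*s^3 + 22*s^2 + 325*s + 1782)/(s^4 + 5*s^3 + 77*s^2 + 405*s - 324)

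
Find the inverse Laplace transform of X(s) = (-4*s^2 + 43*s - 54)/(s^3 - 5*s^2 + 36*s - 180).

exp(5*t) + 3*sin(6*t) - 5*cos(6*t)

Factor the denominator: s^3 - 5*s^2 + 36*s - 180 = (s - 5)*(s^2 + 36).
Partial fraction decomposition gives [1/(s - 5)] + [-5*s/(s^2 + 36)] + [18/(s^2 + 36)].
Invert each term: 1/(s - 5) ↔ e^(5t); -5·s/(s^2 + 36) ↔ -5cos(6t); 3·6/(s^2 + 36) ↔ 3sin(6t).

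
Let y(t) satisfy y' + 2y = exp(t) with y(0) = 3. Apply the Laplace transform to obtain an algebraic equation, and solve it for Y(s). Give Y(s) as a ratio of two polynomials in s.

Y(s) = (3*s - 2)/(s^2 + s - 2)

Take the Laplace transform of both sides.
The derivative rules (L{y'} = sY - y(0) = sY - 3) turn the left side into (s + 2)Y - (3).
The right side is L{exp(t)} = 1/(s - 1).
So (s + 2)Y = 1/(s - 1) + (3).
Isolate Y and clear denominators.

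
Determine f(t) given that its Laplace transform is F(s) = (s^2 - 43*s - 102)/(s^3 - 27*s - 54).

f(t) = -4*t*exp(-3*t) - 4*exp(6*t) + 5*exp(-3*t)

Factor the denominator: s^3 - 27*s - 54 = (s - 6)*(s + 3)^2.
Partial fraction decomposition gives [5/(s + 3)] + [-4/(s + 3)^2] + [-4/(s - 6)].
Invert each term: 5/(s + 3) ↔ 5e^(-3t); -4/(s + 3)^2 ↔ -4t·e^(-3t); -4/(s - 6) ↔ -4e^(6t).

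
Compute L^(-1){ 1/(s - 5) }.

exp(5*t)

Since L{e^(5t)} = 1/(s - 5), the inverse is e^(5*t).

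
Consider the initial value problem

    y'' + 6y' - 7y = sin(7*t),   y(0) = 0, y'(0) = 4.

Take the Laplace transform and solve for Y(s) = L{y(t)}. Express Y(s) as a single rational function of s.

Y(s) = (4*s^2 + 203)/(s^4 + 6*s^3 + 42*s^2 + 294*s - 343)

Transform both sides with L{·}.
Using L{y''} = s^2 Y - s·y(0) - y'(0) and L{y'} = sY - y(0), with y(0) = 0, y'(0) = 4, the left side becomes (s^2 + 6*s - 7)Y - (4).
The right side is L{sin(7*t)} = 7/(s^2 + 49).
So (s^2 + 6*s - 7)Y = 7/(s^2 + 49) + (4).
Isolate Y and clear denominators.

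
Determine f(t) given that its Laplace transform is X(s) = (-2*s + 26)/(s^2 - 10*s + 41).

Complete the square in the denominator: s^2 - 10*s + 41 = (s - 5)^2 + 4^2.
Split the numerator to match: -2*s + 26 = -2·(s - 5) + 4·4.
Invert each term: -2·(s - 5)/((s - 5)^2 + 16) ↔ -2e^(5t)cos(4t); 4·4/((s - 5)^2 + 16) ↔ 4e^(5t)sin(4t).

f(t) = 4*exp(5*t)*sin(4*t) - 2*exp(5*t)*cos(4*t)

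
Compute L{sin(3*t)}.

3/(s^2 + 9)

L{sin(3t)} = 3/(s^2 + 9).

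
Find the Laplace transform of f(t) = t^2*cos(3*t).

L{cos(3t)} = s/(s^2 + 9).
Then apply L{t^2·g(t)} = (-1)^2 d^2/ds^2[G(s)] with G(s) = s/(s^2 + 9):
differentiating 2 times and applying the sign gives 2*s*(s^2 - 27)/(s^2 + 9)^3.

2*s*(s^2 - 27)/(s^2 + 9)^3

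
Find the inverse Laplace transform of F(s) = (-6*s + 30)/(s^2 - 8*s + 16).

6*t*exp(4*t) - 6*exp(4*t)

Factor the denominator: s^2 - 8*s + 16 = (s - 4)^2.
Partial fraction decomposition gives [-6/(s - 4)] + [6/(s - 4)^2].
Invert each term: -6/(s - 4) ↔ -6e^(4t); 6/(s - 4)^2 ↔ 6t·e^(4t).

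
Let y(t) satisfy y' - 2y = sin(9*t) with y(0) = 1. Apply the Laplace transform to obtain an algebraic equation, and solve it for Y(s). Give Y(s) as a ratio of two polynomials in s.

Laplace-transform each side.
Using L{y'} = sY - y(0) = sY - 1, the left side becomes (s - 2)Y - (1).
The right side is L{sin(9*t)} = 9/(s^2 + 81).
So (s - 2)Y = 9/(s^2 + 81) + (1).
Divide through and combine into a single rational function.

Y(s) = (s^2 + 90)/(s^3 - 2*s^2 + 81*s - 162)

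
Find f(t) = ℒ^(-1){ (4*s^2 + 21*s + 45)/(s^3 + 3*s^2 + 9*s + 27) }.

f(t) = 4*sin(3*t) + 3*cos(3*t) + exp(-3*t)

Factor the denominator: s^3 + 3*s^2 + 9*s + 27 = (s + 3)*(s^2 + 9).
Partial fraction decomposition gives [1/(s + 3)] + [3*s/(s^2 + 9)] + [12/(s^2 + 9)].
Invert each term: 1/(s + 3) ↔ e^(-3t); 3·s/(s^2 + 9) ↔ 3cos(3t); 4·3/(s^2 + 9) ↔ 4sin(3t).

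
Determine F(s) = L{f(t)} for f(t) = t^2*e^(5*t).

F(s) = 2/(s - 5)^3

L{t^2} = 2!/s^3 = 2/s^3.
By the first shifting theorem, multiplying by e^(5t) replaces s with s - 5.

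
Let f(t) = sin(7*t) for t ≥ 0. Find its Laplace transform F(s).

L{sin(7t)} = 7/(s^2 + 49).

F(s) = 7/(s^2 + 49)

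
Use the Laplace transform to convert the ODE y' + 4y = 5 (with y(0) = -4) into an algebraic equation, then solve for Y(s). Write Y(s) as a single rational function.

Y(s) = (-4*s + 5)/(s^2 + 4*s)

Apply the Laplace transform to the equation.
The derivative rules (L{y'} = sY - y(0) = sY - (-4)) turn the left side into (s + 4)Y - (-4).
The right side is L{5} = 5/s.
So (s + 4)Y = 5/s + (-4).
Divide through and combine into a single rational function.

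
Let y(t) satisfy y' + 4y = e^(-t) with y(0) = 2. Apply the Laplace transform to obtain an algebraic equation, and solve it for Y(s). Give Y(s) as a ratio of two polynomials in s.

Y(s) = (2*s + 3)/(s^2 + 5*s + 4)

Laplace-transform each side.
Using L{y'} = sY - y(0) = sY - 2, the left side becomes (s + 4)Y - (2).
The right side is L{e^(-t)} = 1/(s + 1).
So (s + 4)Y = 1/(s + 1) + (2).
Solve for Y(s) and write it as one ratio of polynomials.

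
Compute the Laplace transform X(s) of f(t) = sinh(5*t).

X(s) = 5/(s^2 - 25)

L{sinh(5t)} = 5/(s^2 - 25).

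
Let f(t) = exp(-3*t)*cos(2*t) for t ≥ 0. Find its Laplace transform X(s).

X(s) = (s + 3)/((s + 3)^2 + 4)

L{cos(2t)} = s/(s^2 + 4).
By the first shifting theorem, multiplying by e^(-3t) replaces s with s + 3.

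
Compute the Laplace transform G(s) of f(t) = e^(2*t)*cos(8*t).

L{cos(8t)} = s/(s^2 + 64).
By the first shifting theorem, multiplying by e^(2t) replaces s with s - 2.

G(s) = (s - 2)/((s - 2)^2 + 64)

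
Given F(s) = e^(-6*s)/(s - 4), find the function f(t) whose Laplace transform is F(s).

f(t) = Heaviside(t - 6)*(exp(4*t - 24))

The factor e^(-6s) signals a time shift by c = 6 (second shifting theorem).
L{e^(4t)} = 1/(s - 4), so L^-1{1/(s - 4)} = e^(4*t).
Hence the inverse is u(t - 6) times that function evaluated at t - 6.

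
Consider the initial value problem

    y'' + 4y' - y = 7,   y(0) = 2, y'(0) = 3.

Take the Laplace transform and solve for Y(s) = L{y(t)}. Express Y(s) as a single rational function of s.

Take the Laplace transform of both sides.
Using L{y''} = s^2 Y - s·y(0) - y'(0) and L{y'} = sY - y(0), with y(0) = 2, y'(0) = 3, the left side becomes (s^2 + 4*s - 1)Y - (2*s + 11).
The right side is L{7} = 7/s.
So (s^2 + 4*s - 1)Y = 7/s + (2*s + 11).
Divide through and combine into a single rational function.

Y(s) = (2*s^2 + 11*s + 7)/(s^3 + 4*s^2 - s)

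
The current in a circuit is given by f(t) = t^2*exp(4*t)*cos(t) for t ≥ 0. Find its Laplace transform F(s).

L{cos(t)} = s/(s^2 + 1).
Multiplying by e^(4t) shifts s → s - 4, so L{exp(4*t)*cos(t)} = (s - 4)/((s - 4)^2 + 1).
Then apply L{t^2·g(t)} = (-1)^2 d^2/ds^2[G(s)] with G(s) = (s - 4)/((s - 4)^2 + 1):
differentiating 2 times and applying the sign gives 2*(s - 4)*(s^2 - 8*s + 13)/(s^2 - 8*s + 17)^3.

F(s) = 2*(s - 4)*(s^2 - 8*s + 13)/(s^2 - 8*s + 17)^3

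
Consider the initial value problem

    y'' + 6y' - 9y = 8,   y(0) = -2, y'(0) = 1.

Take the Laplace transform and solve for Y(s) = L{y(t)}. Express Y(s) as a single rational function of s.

Apply the Laplace transform to the equation.
Using L{y''} = s^2 Y - s·y(0) - y'(0) and L{y'} = sY - y(0), with y(0) = -2, y'(0) = 1, the left side becomes (s^2 + 6*s - 9)Y - (-2*s - 11).
The right side is L{8} = 8/s.
So (s^2 + 6*s - 9)Y = 8/s + (-2*s - 11).
Isolate Y and clear denominators.

Y(s) = (-2*s^2 - 11*s + 8)/(s^3 + 6*s^2 - 9*s)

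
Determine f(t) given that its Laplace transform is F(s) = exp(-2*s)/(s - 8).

f(t) = Heaviside(t - 2)*(exp(8*t - 16))

The factor e^(-2s) signals a time shift by c = 2 (second shifting theorem).
L{e^(8t)} = 1/(s - 8), so L^-1{1/(s - 8)} = exp(8*t).
Hence the inverse is u(t - 2) times that function evaluated at t - 2.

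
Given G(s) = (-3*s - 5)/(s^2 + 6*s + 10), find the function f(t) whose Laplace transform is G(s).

f(t) = 4*exp(-3*t)*sin(t) - 3*exp(-3*t)*cos(t)

Complete the square in the denominator: s^2 + 6*s + 10 = (s + 3)^2 + 1^2.
Split the numerator to match: -3*s - 5 = -3·(s + 3) + 4·1.
Invert each term: -3·(s + 3)/((s + 3)^2 + 1) ↔ -3e^(-3t)cos(t); 4·1/((s + 3)^2 + 1) ↔ 4e^(-3t)sin(t).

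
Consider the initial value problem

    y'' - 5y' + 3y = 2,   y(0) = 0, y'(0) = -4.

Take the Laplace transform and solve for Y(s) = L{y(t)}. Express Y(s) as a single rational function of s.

Y(s) = (-4*s + 2)/(s^3 - 5*s^2 + 3*s)

Laplace-transform each side.
With L{y''} = s^2 Y - s·y(0) - y'(0) and L{y'} = sY - y(0), with y(0) = 0, y'(0) = -4: the LHS transforms to (s^2 - 5*s + 3)Y - (-4).
The right side is L{2} = 2/s.
So (s^2 - 5*s + 3)Y = 2/s + (-4).
Isolate Y and clear denominators.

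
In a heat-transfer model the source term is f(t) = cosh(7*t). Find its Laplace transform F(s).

F(s) = s/(s^2 - 49)

L{cosh(7t)} = s/(s^2 - 49).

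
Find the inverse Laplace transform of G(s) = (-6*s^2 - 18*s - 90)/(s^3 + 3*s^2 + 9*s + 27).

Factor the denominator: s^3 + 3*s^2 + 9*s + 27 = (s + 3)*(s^2 + 9).
Partial fraction decomposition gives [-5/(s + 3)] + [-s/(s^2 + 9)] + [-15/(s^2 + 9)].
Invert each term: -5/(s + 3) ↔ -5e^(-3t); -1·s/(s^2 + 9) ↔ -cos(3t); -5·3/(s^2 + 9) ↔ -5sin(3t).

-5*sin(3*t) - cos(3*t) - 5*exp(-3*t)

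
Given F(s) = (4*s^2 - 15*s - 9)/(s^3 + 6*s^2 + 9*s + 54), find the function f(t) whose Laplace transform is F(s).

Factor the denominator: s^3 + 6*s^2 + 9*s + 54 = (s + 6)*(s^2 + 9).
Partial fraction decomposition gives [5/(s + 6)] + [-s/(s^2 + 9)] + [-9/(s^2 + 9)].
Invert each term: 5/(s + 6) ↔ 5e^(-6t); -1·s/(s^2 + 9) ↔ -cos(3t); -3·3/(s^2 + 9) ↔ -3sin(3t).

f(t) = -3*sin(3*t) - cos(3*t) + 5*exp(-6*t)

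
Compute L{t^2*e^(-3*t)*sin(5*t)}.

10*(3*s^2 + 18*s + 2)/(s^2 + 6*s + 34)^3

L{sin(5t)} = 5/(s^2 + 25).
Multiplying by e^(-3t) shifts s → s + 3, so L{e^(-3*t)*sin(5*t)} = 5/((s + 3)^2 + 25).
Then apply L{t^2·g(t)} = (-1)^2 d^2/ds^2[G(s)] with G(s) = 5/((s + 3)^2 + 25):
differentiating 2 times and applying the sign gives 10*(3*s^2 + 18*s + 2)/(s^2 + 6*s + 34)^3.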